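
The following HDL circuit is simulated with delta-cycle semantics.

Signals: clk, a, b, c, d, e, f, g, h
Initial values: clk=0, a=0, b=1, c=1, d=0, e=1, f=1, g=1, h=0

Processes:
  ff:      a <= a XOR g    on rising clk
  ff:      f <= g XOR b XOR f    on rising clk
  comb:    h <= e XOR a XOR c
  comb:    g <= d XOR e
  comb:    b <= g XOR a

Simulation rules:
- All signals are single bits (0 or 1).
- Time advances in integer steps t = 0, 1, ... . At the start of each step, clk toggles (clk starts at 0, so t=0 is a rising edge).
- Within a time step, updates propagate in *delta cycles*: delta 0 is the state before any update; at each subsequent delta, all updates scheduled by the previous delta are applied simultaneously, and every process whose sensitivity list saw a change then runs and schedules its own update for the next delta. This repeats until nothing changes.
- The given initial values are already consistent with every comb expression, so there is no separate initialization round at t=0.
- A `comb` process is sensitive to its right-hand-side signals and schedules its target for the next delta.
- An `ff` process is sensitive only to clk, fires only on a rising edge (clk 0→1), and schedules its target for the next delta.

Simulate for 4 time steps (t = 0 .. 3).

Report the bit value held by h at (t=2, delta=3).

0

[bits: b,g,e,d,c,h,f,a,clk]
t=0: Δ0=111010100 Δ1=111010101 Δ2=111010111 Δ3=011011111 | 3Δ
t=1: Δ0=011011111 Δ1=011011110 | 1Δ
t=2: Δ0=011011110 Δ1=011011111 Δ2=011011001 Δ3=111010001 | 3Δ
t=3: Δ0=111010001 Δ1=111010000 | 1Δ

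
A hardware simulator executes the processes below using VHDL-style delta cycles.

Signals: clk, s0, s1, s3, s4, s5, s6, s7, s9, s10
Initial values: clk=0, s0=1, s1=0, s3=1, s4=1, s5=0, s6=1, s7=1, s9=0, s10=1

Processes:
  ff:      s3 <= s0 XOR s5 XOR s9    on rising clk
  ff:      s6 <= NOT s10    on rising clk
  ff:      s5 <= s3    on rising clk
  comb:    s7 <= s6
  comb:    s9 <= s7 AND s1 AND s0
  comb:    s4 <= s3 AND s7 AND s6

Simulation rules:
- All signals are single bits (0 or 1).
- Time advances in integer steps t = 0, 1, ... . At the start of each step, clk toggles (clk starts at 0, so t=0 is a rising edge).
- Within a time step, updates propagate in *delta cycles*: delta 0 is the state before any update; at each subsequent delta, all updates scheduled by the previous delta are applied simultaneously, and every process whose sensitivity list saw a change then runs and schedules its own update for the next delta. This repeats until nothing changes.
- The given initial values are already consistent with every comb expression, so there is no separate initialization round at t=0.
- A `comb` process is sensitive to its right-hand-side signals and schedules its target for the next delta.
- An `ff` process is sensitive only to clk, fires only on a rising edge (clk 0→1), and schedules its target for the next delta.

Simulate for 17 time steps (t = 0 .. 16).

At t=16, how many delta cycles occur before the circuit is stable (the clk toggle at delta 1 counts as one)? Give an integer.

t0.Δ0 s4=1 s9=0 s1=0 s0=1 s6=1 clk=0 s10=1 s3=1 s7=1 s5=0
t0.Δ1 s4=1 s9=0 s1=0 s0=1 s6=1 clk=1 s10=1 s3=1 s7=1 s5=0
t0.Δ2 s4=1 s9=0 s1=0 s0=1 s6=0 clk=1 s10=1 s3=1 s7=1 s5=1
t0.Δ3 s4=0 s9=0 s1=0 s0=1 s6=0 clk=1 s10=1 s3=1 s7=0 s5=1
t1.Δ0 s4=0 s9=0 s1=0 s0=1 s6=0 clk=1 s10=1 s3=1 s7=0 s5=1
t1.Δ1 s4=0 s9=0 s1=0 s0=1 s6=0 clk=0 s10=1 s3=1 s7=0 s5=1
t2.Δ0 s4=0 s9=0 s1=0 s0=1 s6=0 clk=0 s10=1 s3=1 s7=0 s5=1
t2.Δ1 s4=0 s9=0 s1=0 s0=1 s6=0 clk=1 s10=1 s3=1 s7=0 s5=1
t2.Δ2 s4=0 s9=0 s1=0 s0=1 s6=0 clk=1 s10=1 s3=0 s7=0 s5=1
t3.Δ0 s4=0 s9=0 s1=0 s0=1 s6=0 clk=1 s10=1 s3=0 s7=0 s5=1
t3.Δ1 s4=0 s9=0 s1=0 s0=1 s6=0 clk=0 s10=1 s3=0 s7=0 s5=1
t4.Δ0 s4=0 s9=0 s1=0 s0=1 s6=0 clk=0 s10=1 s3=0 s7=0 s5=1
t4.Δ1 s4=0 s9=0 s1=0 s0=1 s6=0 clk=1 s10=1 s3=0 s7=0 s5=1
t4.Δ2 s4=0 s9=0 s1=0 s0=1 s6=0 clk=1 s10=1 s3=0 s7=0 s5=0
t5.Δ0 s4=0 s9=0 s1=0 s0=1 s6=0 clk=1 s10=1 s3=0 s7=0 s5=0
t5.Δ1 s4=0 s9=0 s1=0 s0=1 s6=0 clk=0 s10=1 s3=0 s7=0 s5=0
t6.Δ0 s4=0 s9=0 s1=0 s0=1 s6=0 clk=0 s10=1 s3=0 s7=0 s5=0
t6.Δ1 s4=0 s9=0 s1=0 s0=1 s6=0 clk=1 s10=1 s3=0 s7=0 s5=0
t6.Δ2 s4=0 s9=0 s1=0 s0=1 s6=0 clk=1 s10=1 s3=1 s7=0 s5=0
t7.Δ0 s4=0 s9=0 s1=0 s0=1 s6=0 clk=1 s10=1 s3=1 s7=0 s5=0
t7.Δ1 s4=0 s9=0 s1=0 s0=1 s6=0 clk=0 s10=1 s3=1 s7=0 s5=0
t8.Δ0 s4=0 s9=0 s1=0 s0=1 s6=0 clk=0 s10=1 s3=1 s7=0 s5=0
t8.Δ1 s4=0 s9=0 s1=0 s0=1 s6=0 clk=1 s10=1 s3=1 s7=0 s5=0
t8.Δ2 s4=0 s9=0 s1=0 s0=1 s6=0 clk=1 s10=1 s3=1 s7=0 s5=1
t9.Δ0 s4=0 s9=0 s1=0 s0=1 s6=0 clk=1 s10=1 s3=1 s7=0 s5=1
t9.Δ1 s4=0 s9=0 s1=0 s0=1 s6=0 clk=0 s10=1 s3=1 s7=0 s5=1
t10.Δ0 s4=0 s9=0 s1=0 s0=1 s6=0 clk=0 s10=1 s3=1 s7=0 s5=1
t10.Δ1 s4=0 s9=0 s1=0 s0=1 s6=0 clk=1 s10=1 s3=1 s7=0 s5=1
t10.Δ2 s4=0 s9=0 s1=0 s0=1 s6=0 clk=1 s10=1 s3=0 s7=0 s5=1
t11.Δ0 s4=0 s9=0 s1=0 s0=1 s6=0 clk=1 s10=1 s3=0 s7=0 s5=1
t11.Δ1 s4=0 s9=0 s1=0 s0=1 s6=0 clk=0 s10=1 s3=0 s7=0 s5=1
t12.Δ0 s4=0 s9=0 s1=0 s0=1 s6=0 clk=0 s10=1 s3=0 s7=0 s5=1
t12.Δ1 s4=0 s9=0 s1=0 s0=1 s6=0 clk=1 s10=1 s3=0 s7=0 s5=1
t12.Δ2 s4=0 s9=0 s1=0 s0=1 s6=0 clk=1 s10=1 s3=0 s7=0 s5=0
t13.Δ0 s4=0 s9=0 s1=0 s0=1 s6=0 clk=1 s10=1 s3=0 s7=0 s5=0
t13.Δ1 s4=0 s9=0 s1=0 s0=1 s6=0 clk=0 s10=1 s3=0 s7=0 s5=0
t14.Δ0 s4=0 s9=0 s1=0 s0=1 s6=0 clk=0 s10=1 s3=0 s7=0 s5=0
t14.Δ1 s4=0 s9=0 s1=0 s0=1 s6=0 clk=1 s10=1 s3=0 s7=0 s5=0
t14.Δ2 s4=0 s9=0 s1=0 s0=1 s6=0 clk=1 s10=1 s3=1 s7=0 s5=0
t15.Δ0 s4=0 s9=0 s1=0 s0=1 s6=0 clk=1 s10=1 s3=1 s7=0 s5=0
t15.Δ1 s4=0 s9=0 s1=0 s0=1 s6=0 clk=0 s10=1 s3=1 s7=0 s5=0
t16.Δ0 s4=0 s9=0 s1=0 s0=1 s6=0 clk=0 s10=1 s3=1 s7=0 s5=0
t16.Δ1 s4=0 s9=0 s1=0 s0=1 s6=0 clk=1 s10=1 s3=1 s7=0 s5=0
t16.Δ2 s4=0 s9=0 s1=0 s0=1 s6=0 clk=1 s10=1 s3=1 s7=0 s5=1

2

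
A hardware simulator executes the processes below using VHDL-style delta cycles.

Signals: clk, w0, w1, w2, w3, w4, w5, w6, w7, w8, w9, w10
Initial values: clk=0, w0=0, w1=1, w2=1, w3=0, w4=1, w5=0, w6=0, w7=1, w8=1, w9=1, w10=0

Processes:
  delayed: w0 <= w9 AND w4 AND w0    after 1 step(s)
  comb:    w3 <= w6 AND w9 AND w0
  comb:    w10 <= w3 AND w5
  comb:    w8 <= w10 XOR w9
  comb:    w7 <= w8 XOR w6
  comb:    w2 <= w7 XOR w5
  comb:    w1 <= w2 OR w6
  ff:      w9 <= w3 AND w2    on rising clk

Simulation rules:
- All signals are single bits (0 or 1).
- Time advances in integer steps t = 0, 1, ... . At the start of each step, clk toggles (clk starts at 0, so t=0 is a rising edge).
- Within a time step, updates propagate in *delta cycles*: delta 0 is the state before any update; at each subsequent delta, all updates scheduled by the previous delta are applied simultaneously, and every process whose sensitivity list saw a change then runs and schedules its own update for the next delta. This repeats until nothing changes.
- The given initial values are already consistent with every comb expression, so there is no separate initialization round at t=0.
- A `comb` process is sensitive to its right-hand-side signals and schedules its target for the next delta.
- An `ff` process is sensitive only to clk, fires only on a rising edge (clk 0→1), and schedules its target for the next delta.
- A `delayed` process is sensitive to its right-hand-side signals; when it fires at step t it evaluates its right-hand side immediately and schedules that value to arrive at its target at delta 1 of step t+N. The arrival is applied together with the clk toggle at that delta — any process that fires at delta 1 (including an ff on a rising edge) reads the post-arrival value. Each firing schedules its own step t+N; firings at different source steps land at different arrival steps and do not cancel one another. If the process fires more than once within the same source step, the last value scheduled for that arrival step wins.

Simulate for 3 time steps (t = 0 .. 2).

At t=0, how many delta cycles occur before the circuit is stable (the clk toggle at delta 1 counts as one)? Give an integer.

[bits: w1,w6,clk,w2,w9,w4,w3,w10,w8,w0,w7,w5]
t=0: Δ0=100111001010 Δ1=101111001010 Δ2=101101001010 Δ3=101101000010 Δ4=101101000000 Δ5=101001000000 Δ6=001001000000 | 6Δ
t=1: Δ0=001001000000 Δ1=000001000000 | 1Δ
t=2: Δ0=000001000000 Δ1=001001000000 | 1Δ

6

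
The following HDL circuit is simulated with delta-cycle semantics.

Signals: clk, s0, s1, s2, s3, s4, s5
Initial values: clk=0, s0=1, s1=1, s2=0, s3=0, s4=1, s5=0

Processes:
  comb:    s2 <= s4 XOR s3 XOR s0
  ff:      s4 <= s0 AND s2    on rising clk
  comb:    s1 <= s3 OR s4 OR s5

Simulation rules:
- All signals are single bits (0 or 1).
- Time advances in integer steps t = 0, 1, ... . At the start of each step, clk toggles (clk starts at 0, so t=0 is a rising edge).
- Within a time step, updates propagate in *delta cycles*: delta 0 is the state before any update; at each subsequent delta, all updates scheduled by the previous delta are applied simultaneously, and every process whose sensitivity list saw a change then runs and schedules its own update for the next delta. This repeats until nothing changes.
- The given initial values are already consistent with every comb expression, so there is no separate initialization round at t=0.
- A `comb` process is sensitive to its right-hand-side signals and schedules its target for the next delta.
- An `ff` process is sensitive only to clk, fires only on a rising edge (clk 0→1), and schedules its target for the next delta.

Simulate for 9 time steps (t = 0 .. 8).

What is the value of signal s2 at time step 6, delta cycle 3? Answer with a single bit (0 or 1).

0

t=0 Δ0: s4=1 s2=0 clk=0 s5=0 s3=0 s1=1 s0=1
  Δ1: clk:0→1
  Δ2: s4:1→0
  Δ3: s2:0→1, s1:1→0
  (3Δ to stable)
t=1 Δ0: s4=0 s2=1 clk=1 s5=0 s3=0 s1=0 s0=1
  Δ1: clk:1→0
  (1Δ to stable)
t=2 Δ0: s4=0 s2=1 clk=0 s5=0 s3=0 s1=0 s0=1
  Δ1: clk:0→1
  Δ2: s4:0→1
  Δ3: s2:1→0, s1:0→1
  (3Δ to stable)
t=3 Δ0: s4=1 s2=0 clk=1 s5=0 s3=0 s1=1 s0=1
  Δ1: clk:1→0
  (1Δ to stable)
t=4 Δ0: s4=1 s2=0 clk=0 s5=0 s3=0 s1=1 s0=1
  Δ1: clk:0→1
  Δ2: s4:1→0
  Δ3: s2:0→1, s1:1→0
  (3Δ to stable)
t=5 Δ0: s4=0 s2=1 clk=1 s5=0 s3=0 s1=0 s0=1
  Δ1: clk:1→0
  (1Δ to stable)
t=6 Δ0: s4=0 s2=1 clk=0 s5=0 s3=0 s1=0 s0=1
  Δ1: clk:0→1
  Δ2: s4:0→1
  Δ3: s2:1→0, s1:0→1
  (3Δ to stable)
t=7 Δ0: s4=1 s2=0 clk=1 s5=0 s3=0 s1=1 s0=1
  Δ1: clk:1→0
  (1Δ to stable)
t=8 Δ0: s4=1 s2=0 clk=0 s5=0 s3=0 s1=1 s0=1
  Δ1: clk:0→1
  Δ2: s4:1→0
  Δ3: s2:0→1, s1:1→0
  (3Δ to stable)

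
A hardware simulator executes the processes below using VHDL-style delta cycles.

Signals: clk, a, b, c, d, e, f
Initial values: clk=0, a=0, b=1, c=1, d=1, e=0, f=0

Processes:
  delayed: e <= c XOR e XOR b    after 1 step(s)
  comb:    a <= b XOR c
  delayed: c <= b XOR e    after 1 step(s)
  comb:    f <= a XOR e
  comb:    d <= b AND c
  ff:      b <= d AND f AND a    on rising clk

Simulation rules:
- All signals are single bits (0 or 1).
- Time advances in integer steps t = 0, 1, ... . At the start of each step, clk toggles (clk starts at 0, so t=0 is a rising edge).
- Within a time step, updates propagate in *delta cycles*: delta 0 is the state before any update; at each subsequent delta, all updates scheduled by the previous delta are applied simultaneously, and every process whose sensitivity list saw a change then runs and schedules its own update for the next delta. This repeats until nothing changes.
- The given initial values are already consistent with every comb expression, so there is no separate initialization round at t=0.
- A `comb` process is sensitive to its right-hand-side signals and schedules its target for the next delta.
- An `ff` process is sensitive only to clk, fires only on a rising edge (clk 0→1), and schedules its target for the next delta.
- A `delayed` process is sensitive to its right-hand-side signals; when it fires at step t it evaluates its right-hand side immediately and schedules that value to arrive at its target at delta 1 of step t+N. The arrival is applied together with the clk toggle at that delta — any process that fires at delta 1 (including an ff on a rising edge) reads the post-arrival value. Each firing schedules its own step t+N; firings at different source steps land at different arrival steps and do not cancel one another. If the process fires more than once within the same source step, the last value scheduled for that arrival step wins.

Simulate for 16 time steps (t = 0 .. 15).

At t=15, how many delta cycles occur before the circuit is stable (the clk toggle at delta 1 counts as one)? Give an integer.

2

t0.Δ0 clk=0 c=1 b=1 e=0 f=0 d=1 a=0
t0.Δ1 clk=1 c=1 b=1 e=0 f=0 d=1 a=0
t0.Δ2 clk=1 c=1 b=0 e=0 f=0 d=1 a=0
t0.Δ3 clk=1 c=1 b=0 e=0 f=0 d=0 a=1
t0.Δ4 clk=1 c=1 b=0 e=0 f=1 d=0 a=1
t1.Δ0 clk=1 c=1 b=0 e=0 f=1 d=0 a=1
t1.Δ1 clk=0 c=0 b=0 e=1 f=1 d=0 a=1
t1.Δ2 clk=0 c=0 b=0 e=1 f=0 d=0 a=0
t1.Δ3 clk=0 c=0 b=0 e=1 f=1 d=0 a=0
t2.Δ0 clk=0 c=0 b=0 e=1 f=1 d=0 a=0
t2.Δ1 clk=1 c=1 b=0 e=1 f=1 d=0 a=0
t2.Δ2 clk=1 c=1 b=0 e=1 f=1 d=0 a=1
t2.Δ3 clk=1 c=1 b=0 e=1 f=0 d=0 a=1
t3.Δ0 clk=1 c=1 b=0 e=1 f=0 d=0 a=1
t3.Δ1 clk=0 c=1 b=0 e=0 f=0 d=0 a=1
t3.Δ2 clk=0 c=1 b=0 e=0 f=1 d=0 a=1
t4.Δ0 clk=0 c=1 b=0 e=0 f=1 d=0 a=1
t4.Δ1 clk=1 c=0 b=0 e=1 f=1 d=0 a=1
t4.Δ2 clk=1 c=0 b=0 e=1 f=0 d=0 a=0
t4.Δ3 clk=1 c=0 b=0 e=1 f=1 d=0 a=0
t5.Δ0 clk=1 c=0 b=0 e=1 f=1 d=0 a=0
t5.Δ1 clk=0 c=1 b=0 e=1 f=1 d=0 a=0
t5.Δ2 clk=0 c=1 b=0 e=1 f=1 d=0 a=1
t5.Δ3 clk=0 c=1 b=0 e=1 f=0 d=0 a=1
t6.Δ0 clk=0 c=1 b=0 e=1 f=0 d=0 a=1
t6.Δ1 clk=1 c=1 b=0 e=0 f=0 d=0 a=1
t6.Δ2 clk=1 c=1 b=0 e=0 f=1 d=0 a=1
t7.Δ0 clk=1 c=1 b=0 e=0 f=1 d=0 a=1
t7.Δ1 clk=0 c=0 b=0 e=1 f=1 d=0 a=1
t7.Δ2 clk=0 c=0 b=0 e=1 f=0 d=0 a=0
t7.Δ3 clk=0 c=0 b=0 e=1 f=1 d=0 a=0
t8.Δ0 clk=0 c=0 b=0 e=1 f=1 d=0 a=0
t8.Δ1 clk=1 c=1 b=0 e=1 f=1 d=0 a=0
t8.Δ2 clk=1 c=1 b=0 e=1 f=1 d=0 a=1
t8.Δ3 clk=1 c=1 b=0 e=1 f=0 d=0 a=1
t9.Δ0 clk=1 c=1 b=0 e=1 f=0 d=0 a=1
t9.Δ1 clk=0 c=1 b=0 e=0 f=0 d=0 a=1
t9.Δ2 clk=0 c=1 b=0 e=0 f=1 d=0 a=1
t10.Δ0 clk=0 c=1 b=0 e=0 f=1 d=0 a=1
t10.Δ1 clk=1 c=0 b=0 e=1 f=1 d=0 a=1
t10.Δ2 clk=1 c=0 b=0 e=1 f=0 d=0 a=0
t10.Δ3 clk=1 c=0 b=0 e=1 f=1 d=0 a=0
t11.Δ0 clk=1 c=0 b=0 e=1 f=1 d=0 a=0
t11.Δ1 clk=0 c=1 b=0 e=1 f=1 d=0 a=0
t11.Δ2 clk=0 c=1 b=0 e=1 f=1 d=0 a=1
t11.Δ3 clk=0 c=1 b=0 e=1 f=0 d=0 a=1
t12.Δ0 clk=0 c=1 b=0 e=1 f=0 d=0 a=1
t12.Δ1 clk=1 c=1 b=0 e=0 f=0 d=0 a=1
t12.Δ2 clk=1 c=1 b=0 e=0 f=1 d=0 a=1
t13.Δ0 clk=1 c=1 b=0 e=0 f=1 d=0 a=1
t13.Δ1 clk=0 c=0 b=0 e=1 f=1 d=0 a=1
t13.Δ2 clk=0 c=0 b=0 e=1 f=0 d=0 a=0
t13.Δ3 clk=0 c=0 b=0 e=1 f=1 d=0 a=0
t14.Δ0 clk=0 c=0 b=0 e=1 f=1 d=0 a=0
t14.Δ1 clk=1 c=1 b=0 e=1 f=1 d=0 a=0
t14.Δ2 clk=1 c=1 b=0 e=1 f=1 d=0 a=1
t14.Δ3 clk=1 c=1 b=0 e=1 f=0 d=0 a=1
t15.Δ0 clk=1 c=1 b=0 e=1 f=0 d=0 a=1
t15.Δ1 clk=0 c=1 b=0 e=0 f=0 d=0 a=1
t15.Δ2 clk=0 c=1 b=0 e=0 f=1 d=0 a=1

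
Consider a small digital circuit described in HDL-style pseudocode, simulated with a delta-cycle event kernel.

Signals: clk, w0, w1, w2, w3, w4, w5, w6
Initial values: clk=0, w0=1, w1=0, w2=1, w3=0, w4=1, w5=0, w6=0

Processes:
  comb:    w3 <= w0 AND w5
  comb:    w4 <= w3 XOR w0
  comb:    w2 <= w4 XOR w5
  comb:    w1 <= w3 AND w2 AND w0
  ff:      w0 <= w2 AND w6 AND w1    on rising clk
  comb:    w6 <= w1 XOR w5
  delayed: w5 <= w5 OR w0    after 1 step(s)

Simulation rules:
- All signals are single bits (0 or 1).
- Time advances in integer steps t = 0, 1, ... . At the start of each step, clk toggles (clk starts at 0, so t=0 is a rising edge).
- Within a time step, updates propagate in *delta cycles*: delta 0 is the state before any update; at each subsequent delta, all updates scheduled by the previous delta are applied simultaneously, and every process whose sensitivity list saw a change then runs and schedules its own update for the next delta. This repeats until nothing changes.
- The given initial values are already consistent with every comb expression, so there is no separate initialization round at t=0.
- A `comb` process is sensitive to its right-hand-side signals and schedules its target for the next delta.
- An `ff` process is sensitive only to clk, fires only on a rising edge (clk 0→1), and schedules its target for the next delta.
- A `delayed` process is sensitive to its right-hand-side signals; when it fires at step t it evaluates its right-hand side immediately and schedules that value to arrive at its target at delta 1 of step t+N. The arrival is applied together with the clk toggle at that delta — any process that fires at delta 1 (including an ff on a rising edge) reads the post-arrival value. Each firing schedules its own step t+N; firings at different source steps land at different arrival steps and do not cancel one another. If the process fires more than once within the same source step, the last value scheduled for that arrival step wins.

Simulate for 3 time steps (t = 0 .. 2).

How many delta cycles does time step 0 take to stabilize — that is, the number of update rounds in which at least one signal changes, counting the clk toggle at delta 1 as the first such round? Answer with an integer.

[bits: clk,w3,w0,w2,w4,w6,w1,w5]
t=0: Δ0=00111000 Δ1=10111000 Δ2=10011000 Δ3=10010000 Δ4=10000000 | 4Δ
t=1: Δ0=10000000 Δ1=00000000 | 1Δ
t=2: Δ0=00000000 Δ1=10000000 | 1Δ

4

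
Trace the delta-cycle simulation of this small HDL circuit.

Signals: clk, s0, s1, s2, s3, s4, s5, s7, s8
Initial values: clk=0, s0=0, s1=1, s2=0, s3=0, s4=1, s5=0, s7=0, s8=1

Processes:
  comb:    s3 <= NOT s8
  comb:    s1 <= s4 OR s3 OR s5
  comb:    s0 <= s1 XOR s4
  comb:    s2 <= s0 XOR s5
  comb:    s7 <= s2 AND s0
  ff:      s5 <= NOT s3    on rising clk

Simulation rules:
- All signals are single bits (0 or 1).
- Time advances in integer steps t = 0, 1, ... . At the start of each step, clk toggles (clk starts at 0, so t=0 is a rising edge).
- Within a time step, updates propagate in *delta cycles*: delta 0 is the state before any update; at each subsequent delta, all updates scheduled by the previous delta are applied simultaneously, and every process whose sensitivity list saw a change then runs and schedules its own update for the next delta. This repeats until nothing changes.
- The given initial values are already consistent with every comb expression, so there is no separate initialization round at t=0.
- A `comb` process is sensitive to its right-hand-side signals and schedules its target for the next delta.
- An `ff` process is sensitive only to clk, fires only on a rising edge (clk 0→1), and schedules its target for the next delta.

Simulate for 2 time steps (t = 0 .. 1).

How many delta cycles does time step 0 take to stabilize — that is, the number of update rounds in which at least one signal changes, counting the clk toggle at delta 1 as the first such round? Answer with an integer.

3

t0.Δ0 s3=0 s5=0 s7=0 clk=0 s8=1 s0=0 s4=1 s2=0 s1=1
t0.Δ1 s3=0 s5=0 s7=0 clk=1 s8=1 s0=0 s4=1 s2=0 s1=1
t0.Δ2 s3=0 s5=1 s7=0 clk=1 s8=1 s0=0 s4=1 s2=0 s1=1
t0.Δ3 s3=0 s5=1 s7=0 clk=1 s8=1 s0=0 s4=1 s2=1 s1=1
t1.Δ0 s3=0 s5=1 s7=0 clk=1 s8=1 s0=0 s4=1 s2=1 s1=1
t1.Δ1 s3=0 s5=1 s7=0 clk=0 s8=1 s0=0 s4=1 s2=1 s1=1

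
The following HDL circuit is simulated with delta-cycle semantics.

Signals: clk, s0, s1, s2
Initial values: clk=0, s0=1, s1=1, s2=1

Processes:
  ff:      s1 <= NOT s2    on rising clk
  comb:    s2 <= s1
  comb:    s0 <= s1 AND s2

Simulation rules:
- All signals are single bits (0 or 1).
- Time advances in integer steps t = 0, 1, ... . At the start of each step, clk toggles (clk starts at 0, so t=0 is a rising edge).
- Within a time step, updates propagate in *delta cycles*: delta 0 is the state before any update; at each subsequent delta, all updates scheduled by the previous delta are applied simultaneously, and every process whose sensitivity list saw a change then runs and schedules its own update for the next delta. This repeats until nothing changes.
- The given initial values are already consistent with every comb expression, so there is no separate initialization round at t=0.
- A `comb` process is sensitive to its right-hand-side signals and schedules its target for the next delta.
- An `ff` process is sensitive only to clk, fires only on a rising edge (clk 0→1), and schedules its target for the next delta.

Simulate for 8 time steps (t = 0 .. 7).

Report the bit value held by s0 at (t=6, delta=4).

t0.Δ0 s0=1 s1=1 s2=1 clk=0
t0.Δ1 s0=1 s1=1 s2=1 clk=1
t0.Δ2 s0=1 s1=0 s2=1 clk=1
t0.Δ3 s0=0 s1=0 s2=0 clk=1
t1.Δ0 s0=0 s1=0 s2=0 clk=1
t1.Δ1 s0=0 s1=0 s2=0 clk=0
t2.Δ0 s0=0 s1=0 s2=0 clk=0
t2.Δ1 s0=0 s1=0 s2=0 clk=1
t2.Δ2 s0=0 s1=1 s2=0 clk=1
t2.Δ3 s0=0 s1=1 s2=1 clk=1
t2.Δ4 s0=1 s1=1 s2=1 clk=1
t3.Δ0 s0=1 s1=1 s2=1 clk=1
t3.Δ1 s0=1 s1=1 s2=1 clk=0
t4.Δ0 s0=1 s1=1 s2=1 clk=0
t4.Δ1 s0=1 s1=1 s2=1 clk=1
t4.Δ2 s0=1 s1=0 s2=1 clk=1
t4.Δ3 s0=0 s1=0 s2=0 clk=1
t5.Δ0 s0=0 s1=0 s2=0 clk=1
t5.Δ1 s0=0 s1=0 s2=0 clk=0
t6.Δ0 s0=0 s1=0 s2=0 clk=0
t6.Δ1 s0=0 s1=0 s2=0 clk=1
t6.Δ2 s0=0 s1=1 s2=0 clk=1
t6.Δ3 s0=0 s1=1 s2=1 clk=1
t6.Δ4 s0=1 s1=1 s2=1 clk=1
t7.Δ0 s0=1 s1=1 s2=1 clk=1
t7.Δ1 s0=1 s1=1 s2=1 clk=0

1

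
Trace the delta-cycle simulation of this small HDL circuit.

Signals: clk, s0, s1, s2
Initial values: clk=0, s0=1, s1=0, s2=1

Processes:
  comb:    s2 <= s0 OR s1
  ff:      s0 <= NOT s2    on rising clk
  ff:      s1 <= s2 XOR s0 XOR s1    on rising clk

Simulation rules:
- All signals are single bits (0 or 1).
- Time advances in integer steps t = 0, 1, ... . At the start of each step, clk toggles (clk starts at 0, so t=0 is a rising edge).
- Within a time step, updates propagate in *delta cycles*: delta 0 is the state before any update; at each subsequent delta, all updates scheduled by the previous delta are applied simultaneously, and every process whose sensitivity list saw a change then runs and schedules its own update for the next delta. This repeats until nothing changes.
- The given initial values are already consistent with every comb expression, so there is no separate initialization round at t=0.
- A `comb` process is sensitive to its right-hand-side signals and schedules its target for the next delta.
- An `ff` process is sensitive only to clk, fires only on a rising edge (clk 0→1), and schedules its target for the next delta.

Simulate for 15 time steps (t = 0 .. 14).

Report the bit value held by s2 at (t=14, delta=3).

t0.Δ0 s0=1 s1=0 clk=0 s2=1
t0.Δ1 s0=1 s1=0 clk=1 s2=1
t0.Δ2 s0=0 s1=0 clk=1 s2=1
t0.Δ3 s0=0 s1=0 clk=1 s2=0
t1.Δ0 s0=0 s1=0 clk=1 s2=0
t1.Δ1 s0=0 s1=0 clk=0 s2=0
t2.Δ0 s0=0 s1=0 clk=0 s2=0
t2.Δ1 s0=0 s1=0 clk=1 s2=0
t2.Δ2 s0=1 s1=0 clk=1 s2=0
t2.Δ3 s0=1 s1=0 clk=1 s2=1
t3.Δ0 s0=1 s1=0 clk=1 s2=1
t3.Δ1 s0=1 s1=0 clk=0 s2=1
t4.Δ0 s0=1 s1=0 clk=0 s2=1
t4.Δ1 s0=1 s1=0 clk=1 s2=1
t4.Δ2 s0=0 s1=0 clk=1 s2=1
t4.Δ3 s0=0 s1=0 clk=1 s2=0
t5.Δ0 s0=0 s1=0 clk=1 s2=0
t5.Δ1 s0=0 s1=0 clk=0 s2=0
t6.Δ0 s0=0 s1=0 clk=0 s2=0
t6.Δ1 s0=0 s1=0 clk=1 s2=0
t6.Δ2 s0=1 s1=0 clk=1 s2=0
t6.Δ3 s0=1 s1=0 clk=1 s2=1
t7.Δ0 s0=1 s1=0 clk=1 s2=1
t7.Δ1 s0=1 s1=0 clk=0 s2=1
t8.Δ0 s0=1 s1=0 clk=0 s2=1
t8.Δ1 s0=1 s1=0 clk=1 s2=1
t8.Δ2 s0=0 s1=0 clk=1 s2=1
t8.Δ3 s0=0 s1=0 clk=1 s2=0
t9.Δ0 s0=0 s1=0 clk=1 s2=0
t9.Δ1 s0=0 s1=0 clk=0 s2=0
t10.Δ0 s0=0 s1=0 clk=0 s2=0
t10.Δ1 s0=0 s1=0 clk=1 s2=0
t10.Δ2 s0=1 s1=0 clk=1 s2=0
t10.Δ3 s0=1 s1=0 clk=1 s2=1
t11.Δ0 s0=1 s1=0 clk=1 s2=1
t11.Δ1 s0=1 s1=0 clk=0 s2=1
t12.Δ0 s0=1 s1=0 clk=0 s2=1
t12.Δ1 s0=1 s1=0 clk=1 s2=1
t12.Δ2 s0=0 s1=0 clk=1 s2=1
t12.Δ3 s0=0 s1=0 clk=1 s2=0
t13.Δ0 s0=0 s1=0 clk=1 s2=0
t13.Δ1 s0=0 s1=0 clk=0 s2=0
t14.Δ0 s0=0 s1=0 clk=0 s2=0
t14.Δ1 s0=0 s1=0 clk=1 s2=0
t14.Δ2 s0=1 s1=0 clk=1 s2=0
t14.Δ3 s0=1 s1=0 clk=1 s2=1

1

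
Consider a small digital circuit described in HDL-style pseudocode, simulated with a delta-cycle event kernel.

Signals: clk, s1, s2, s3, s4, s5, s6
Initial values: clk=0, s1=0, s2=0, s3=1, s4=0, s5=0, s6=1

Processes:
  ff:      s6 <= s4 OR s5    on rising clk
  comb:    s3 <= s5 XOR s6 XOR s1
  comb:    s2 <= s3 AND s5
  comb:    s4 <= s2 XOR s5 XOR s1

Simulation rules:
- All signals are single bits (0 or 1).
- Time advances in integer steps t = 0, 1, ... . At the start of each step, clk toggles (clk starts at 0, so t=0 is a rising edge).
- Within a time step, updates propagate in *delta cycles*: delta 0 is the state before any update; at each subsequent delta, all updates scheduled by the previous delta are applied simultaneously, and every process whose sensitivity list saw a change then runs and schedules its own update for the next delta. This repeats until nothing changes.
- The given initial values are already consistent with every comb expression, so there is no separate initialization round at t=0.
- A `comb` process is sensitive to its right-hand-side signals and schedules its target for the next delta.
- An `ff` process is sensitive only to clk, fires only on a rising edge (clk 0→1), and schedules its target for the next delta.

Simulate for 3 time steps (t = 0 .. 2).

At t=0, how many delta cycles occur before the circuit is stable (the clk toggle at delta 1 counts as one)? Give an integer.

[bits: s3,s5,clk,s4,s1,s2,s6]
t=0: Δ0=1000001 Δ1=1010001 Δ2=1010000 Δ3=0010000 | 3Δ
t=1: Δ0=0010000 Δ1=0000000 | 1Δ
t=2: Δ0=0000000 Δ1=0010000 | 1Δ

3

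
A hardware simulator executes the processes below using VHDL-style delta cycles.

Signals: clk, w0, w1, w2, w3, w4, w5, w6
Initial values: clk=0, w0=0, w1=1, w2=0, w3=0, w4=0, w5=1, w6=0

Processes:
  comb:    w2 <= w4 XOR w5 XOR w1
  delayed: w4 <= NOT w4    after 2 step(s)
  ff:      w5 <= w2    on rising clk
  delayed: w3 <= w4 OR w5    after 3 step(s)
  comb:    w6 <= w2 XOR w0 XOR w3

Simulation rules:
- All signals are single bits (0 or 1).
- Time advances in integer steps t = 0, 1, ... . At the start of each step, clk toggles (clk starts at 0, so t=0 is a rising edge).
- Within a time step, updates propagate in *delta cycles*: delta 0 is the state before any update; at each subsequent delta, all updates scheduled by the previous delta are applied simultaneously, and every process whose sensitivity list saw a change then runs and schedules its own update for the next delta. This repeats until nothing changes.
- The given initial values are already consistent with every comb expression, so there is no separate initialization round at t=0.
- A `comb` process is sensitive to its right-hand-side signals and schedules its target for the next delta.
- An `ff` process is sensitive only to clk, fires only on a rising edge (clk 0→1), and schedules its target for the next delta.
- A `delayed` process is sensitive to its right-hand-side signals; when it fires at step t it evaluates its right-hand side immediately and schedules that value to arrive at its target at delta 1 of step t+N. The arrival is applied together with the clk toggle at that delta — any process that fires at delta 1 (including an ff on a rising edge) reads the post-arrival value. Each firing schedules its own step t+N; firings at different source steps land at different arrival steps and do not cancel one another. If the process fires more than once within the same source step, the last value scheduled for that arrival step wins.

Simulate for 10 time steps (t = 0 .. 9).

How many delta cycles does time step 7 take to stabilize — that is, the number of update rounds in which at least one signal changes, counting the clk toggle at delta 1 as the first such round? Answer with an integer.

t=0 Δ0: w0=0 w2=0 w6=0 w5=1 w3=0 w4=0 w1=1 clk=0
  Δ1: clk:0→1
  Δ2: w5:1→0
  Δ3: w2:0→1
  Δ4: w6:0→1
  (4Δ to stable)
t=1 Δ0: w0=0 w2=1 w6=1 w5=0 w3=0 w4=0 w1=1 clk=1
  Δ1: clk:1→0
  (1Δ to stable)
t=2 Δ0: w0=0 w2=1 w6=1 w5=0 w3=0 w4=0 w1=1 clk=0
  Δ1: clk:0→1
  Δ2: w5:0→1
  Δ3: w2:1→0
  Δ4: w6:1→0
  (4Δ to stable)
t=3 Δ0: w0=0 w2=0 w6=0 w5=1 w3=0 w4=0 w1=1 clk=1
  Δ1: clk:1→0
  (1Δ to stable)
t=4 Δ0: w0=0 w2=0 w6=0 w5=1 w3=0 w4=0 w1=1 clk=0
  Δ1: clk:0→1
  Δ2: w5:1→0
  Δ3: w2:0→1
  Δ4: w6:0→1
  (4Δ to stable)
t=5 Δ0: w0=0 w2=1 w6=1 w5=0 w3=0 w4=0 w1=1 clk=1
  Δ1: w3:0→1, clk:1→0
  Δ2: w6:1→0
  (2Δ to stable)
t=6 Δ0: w0=0 w2=1 w6=0 w5=0 w3=1 w4=0 w1=1 clk=0
  Δ1: clk:0→1
  Δ2: w5:0→1
  Δ3: w2:1→0
  Δ4: w6:0→1
  (4Δ to stable)
t=7 Δ0: w0=0 w2=0 w6=1 w5=1 w3=1 w4=0 w1=1 clk=1
  Δ1: w3:1→0, clk:1→0
  Δ2: w6:1→0
  (2Δ to stable)
t=8 Δ0: w0=0 w2=0 w6=0 w5=1 w3=0 w4=0 w1=1 clk=0
  Δ1: clk:0→1
  Δ2: w5:1→0
  Δ3: w2:0→1
  Δ4: w6:0→1
  (4Δ to stable)
t=9 Δ0: w0=0 w2=1 w6=1 w5=0 w3=0 w4=0 w1=1 clk=1
  Δ1: w3:0→1, clk:1→0
  Δ2: w6:1→0
  (2Δ to stable)

2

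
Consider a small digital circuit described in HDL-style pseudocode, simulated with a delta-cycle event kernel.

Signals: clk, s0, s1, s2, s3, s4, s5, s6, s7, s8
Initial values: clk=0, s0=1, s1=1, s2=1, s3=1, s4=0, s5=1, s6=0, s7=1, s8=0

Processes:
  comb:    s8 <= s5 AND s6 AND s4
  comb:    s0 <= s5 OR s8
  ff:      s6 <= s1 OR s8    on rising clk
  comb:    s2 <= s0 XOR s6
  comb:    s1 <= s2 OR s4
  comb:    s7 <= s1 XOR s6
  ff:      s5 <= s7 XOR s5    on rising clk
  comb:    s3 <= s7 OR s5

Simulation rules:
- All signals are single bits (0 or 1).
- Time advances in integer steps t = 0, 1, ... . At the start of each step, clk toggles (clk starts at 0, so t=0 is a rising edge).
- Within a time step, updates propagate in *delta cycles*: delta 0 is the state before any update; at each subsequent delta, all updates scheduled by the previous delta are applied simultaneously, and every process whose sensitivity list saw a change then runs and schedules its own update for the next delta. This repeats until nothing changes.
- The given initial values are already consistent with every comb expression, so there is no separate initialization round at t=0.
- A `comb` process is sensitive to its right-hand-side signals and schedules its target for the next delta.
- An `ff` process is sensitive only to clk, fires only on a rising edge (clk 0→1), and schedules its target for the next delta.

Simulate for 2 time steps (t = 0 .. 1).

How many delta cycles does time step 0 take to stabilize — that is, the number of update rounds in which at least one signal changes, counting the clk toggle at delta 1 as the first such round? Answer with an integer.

7

t=0 Δ0: s5=1 s2=1 s3=1 s1=1 s0=1 s7=1 s6=0 s4=0 s8=0 clk=0
  Δ1: clk:0→1
  Δ2: s5:1→0, s6:0→1
  Δ3: s2:1→0, s0:1→0, s7:1→0
  Δ4: s2:0→1, s3:1→0, s1:1→0
  Δ5: s1:0→1, s7:0→1
  Δ6: s3:0→1, s7:1→0
  Δ7: s3:1→0
  (7Δ to stable)
t=1 Δ0: s5=0 s2=1 s3=0 s1=1 s0=0 s7=0 s6=1 s4=0 s8=0 clk=1
  Δ1: clk:1→0
  (1Δ to stable)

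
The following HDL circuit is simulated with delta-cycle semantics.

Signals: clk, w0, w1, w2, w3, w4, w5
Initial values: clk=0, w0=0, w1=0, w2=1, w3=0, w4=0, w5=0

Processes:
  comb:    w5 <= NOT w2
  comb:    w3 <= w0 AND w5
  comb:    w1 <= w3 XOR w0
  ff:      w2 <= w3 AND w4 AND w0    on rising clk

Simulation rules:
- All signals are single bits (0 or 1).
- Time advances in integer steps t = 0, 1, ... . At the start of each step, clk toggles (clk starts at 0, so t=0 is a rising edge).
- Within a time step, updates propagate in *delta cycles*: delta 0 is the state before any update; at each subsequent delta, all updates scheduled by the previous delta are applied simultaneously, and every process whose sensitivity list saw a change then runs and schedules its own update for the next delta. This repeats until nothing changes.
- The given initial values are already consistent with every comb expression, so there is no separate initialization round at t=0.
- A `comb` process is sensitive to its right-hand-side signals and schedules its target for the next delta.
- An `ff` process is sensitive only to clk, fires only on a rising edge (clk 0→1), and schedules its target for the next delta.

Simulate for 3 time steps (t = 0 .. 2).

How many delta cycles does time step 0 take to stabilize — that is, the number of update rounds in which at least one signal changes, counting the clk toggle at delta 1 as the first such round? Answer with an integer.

t0.Δ0 w4=0 w5=0 w2=1 w0=0 clk=0 w1=0 w3=0
t0.Δ1 w4=0 w5=0 w2=1 w0=0 clk=1 w1=0 w3=0
t0.Δ2 w4=0 w5=0 w2=0 w0=0 clk=1 w1=0 w3=0
t0.Δ3 w4=0 w5=1 w2=0 w0=0 clk=1 w1=0 w3=0
t1.Δ0 w4=0 w5=1 w2=0 w0=0 clk=1 w1=0 w3=0
t1.Δ1 w4=0 w5=1 w2=0 w0=0 clk=0 w1=0 w3=0
t2.Δ0 w4=0 w5=1 w2=0 w0=0 clk=0 w1=0 w3=0
t2.Δ1 w4=0 w5=1 w2=0 w0=0 clk=1 w1=0 w3=0

3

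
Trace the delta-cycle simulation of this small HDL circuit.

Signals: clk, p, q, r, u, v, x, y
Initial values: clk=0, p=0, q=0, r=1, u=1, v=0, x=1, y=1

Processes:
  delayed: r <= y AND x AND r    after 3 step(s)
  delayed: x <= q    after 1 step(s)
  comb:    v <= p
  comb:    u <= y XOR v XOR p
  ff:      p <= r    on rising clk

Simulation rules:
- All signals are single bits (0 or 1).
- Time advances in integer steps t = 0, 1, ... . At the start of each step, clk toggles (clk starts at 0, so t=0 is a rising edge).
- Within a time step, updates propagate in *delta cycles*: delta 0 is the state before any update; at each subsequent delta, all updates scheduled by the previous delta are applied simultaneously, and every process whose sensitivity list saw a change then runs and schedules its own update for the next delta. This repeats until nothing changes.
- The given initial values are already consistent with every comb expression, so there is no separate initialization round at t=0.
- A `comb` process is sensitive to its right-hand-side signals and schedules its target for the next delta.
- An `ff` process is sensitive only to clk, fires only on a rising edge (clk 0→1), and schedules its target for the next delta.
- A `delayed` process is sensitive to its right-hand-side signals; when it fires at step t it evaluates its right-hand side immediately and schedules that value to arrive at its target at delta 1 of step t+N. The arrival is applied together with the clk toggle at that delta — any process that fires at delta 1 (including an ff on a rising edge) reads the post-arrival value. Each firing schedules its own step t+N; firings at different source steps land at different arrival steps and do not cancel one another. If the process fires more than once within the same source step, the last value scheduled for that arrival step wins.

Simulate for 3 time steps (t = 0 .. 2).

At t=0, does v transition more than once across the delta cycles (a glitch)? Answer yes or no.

t0.Δ0 y=1 r=1 q=0 v=0 x=1 u=1 clk=0 p=0
t0.Δ1 y=1 r=1 q=0 v=0 x=1 u=1 clk=1 p=0
t0.Δ2 y=1 r=1 q=0 v=0 x=1 u=1 clk=1 p=1
t0.Δ3 y=1 r=1 q=0 v=1 x=1 u=0 clk=1 p=1
t0.Δ4 y=1 r=1 q=0 v=1 x=1 u=1 clk=1 p=1
t1.Δ0 y=1 r=1 q=0 v=1 x=1 u=1 clk=1 p=1
t1.Δ1 y=1 r=1 q=0 v=1 x=1 u=1 clk=0 p=1
t2.Δ0 y=1 r=1 q=0 v=1 x=1 u=1 clk=0 p=1
t2.Δ1 y=1 r=1 q=0 v=1 x=1 u=1 clk=1 p=1

no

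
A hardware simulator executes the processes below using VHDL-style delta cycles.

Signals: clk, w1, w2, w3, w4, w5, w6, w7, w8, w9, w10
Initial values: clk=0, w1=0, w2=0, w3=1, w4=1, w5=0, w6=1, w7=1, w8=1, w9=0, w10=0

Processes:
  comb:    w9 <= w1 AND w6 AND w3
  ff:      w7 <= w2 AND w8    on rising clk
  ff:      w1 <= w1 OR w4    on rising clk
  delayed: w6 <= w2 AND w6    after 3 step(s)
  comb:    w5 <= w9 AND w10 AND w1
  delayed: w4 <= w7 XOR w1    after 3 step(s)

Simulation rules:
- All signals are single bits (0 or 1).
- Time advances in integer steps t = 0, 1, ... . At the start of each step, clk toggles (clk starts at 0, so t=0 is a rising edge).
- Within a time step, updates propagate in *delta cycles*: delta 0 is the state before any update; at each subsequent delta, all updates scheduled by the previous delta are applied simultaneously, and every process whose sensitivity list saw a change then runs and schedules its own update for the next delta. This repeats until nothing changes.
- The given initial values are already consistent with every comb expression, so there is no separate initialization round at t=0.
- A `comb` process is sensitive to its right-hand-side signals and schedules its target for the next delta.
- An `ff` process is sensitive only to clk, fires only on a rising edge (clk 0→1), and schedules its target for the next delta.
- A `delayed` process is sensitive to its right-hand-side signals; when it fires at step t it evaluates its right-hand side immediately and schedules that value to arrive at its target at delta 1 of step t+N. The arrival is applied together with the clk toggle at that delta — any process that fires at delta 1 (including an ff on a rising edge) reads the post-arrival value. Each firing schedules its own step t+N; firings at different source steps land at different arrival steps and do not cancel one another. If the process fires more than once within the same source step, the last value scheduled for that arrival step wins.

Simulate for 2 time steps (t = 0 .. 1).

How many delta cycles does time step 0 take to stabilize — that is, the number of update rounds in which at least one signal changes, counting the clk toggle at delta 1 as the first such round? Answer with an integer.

[bits: w7,w4,w5,clk,w3,w1,w6,w10,w2,w8,w9]
t=0: Δ0=11001010010 Δ1=11011010010 Δ2=01011110010 Δ3=01011110011 | 3Δ
t=1: Δ0=01011110011 Δ1=01001110011 | 1Δ

3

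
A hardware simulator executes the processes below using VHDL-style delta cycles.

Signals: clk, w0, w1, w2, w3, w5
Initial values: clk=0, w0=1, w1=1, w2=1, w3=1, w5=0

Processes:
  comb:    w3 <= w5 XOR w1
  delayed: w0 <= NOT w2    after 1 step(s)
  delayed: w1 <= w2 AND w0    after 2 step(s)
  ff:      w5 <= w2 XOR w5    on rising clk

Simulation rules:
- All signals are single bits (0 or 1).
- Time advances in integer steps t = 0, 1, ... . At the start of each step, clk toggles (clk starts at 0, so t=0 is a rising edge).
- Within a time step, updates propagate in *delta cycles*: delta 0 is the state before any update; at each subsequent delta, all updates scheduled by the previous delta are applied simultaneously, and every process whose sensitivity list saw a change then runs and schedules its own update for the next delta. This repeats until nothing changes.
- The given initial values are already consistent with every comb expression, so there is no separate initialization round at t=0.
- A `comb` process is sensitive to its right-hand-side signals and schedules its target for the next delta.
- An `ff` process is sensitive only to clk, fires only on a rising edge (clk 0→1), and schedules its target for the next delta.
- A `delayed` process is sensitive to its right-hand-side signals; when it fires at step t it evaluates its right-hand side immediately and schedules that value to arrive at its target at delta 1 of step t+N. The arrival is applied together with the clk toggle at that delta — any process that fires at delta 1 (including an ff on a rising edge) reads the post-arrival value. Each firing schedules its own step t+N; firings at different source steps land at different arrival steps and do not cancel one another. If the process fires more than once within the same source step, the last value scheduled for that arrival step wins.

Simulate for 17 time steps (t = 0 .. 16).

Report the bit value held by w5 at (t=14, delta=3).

0

t0.Δ0 w2=1 clk=0 w1=1 w0=1 w5=0 w3=1
t0.Δ1 w2=1 clk=1 w1=1 w0=1 w5=0 w3=1
t0.Δ2 w2=1 clk=1 w1=1 w0=1 w5=1 w3=1
t0.Δ3 w2=1 clk=1 w1=1 w0=1 w5=1 w3=0
t1.Δ0 w2=1 clk=1 w1=1 w0=1 w5=1 w3=0
t1.Δ1 w2=1 clk=0 w1=1 w0=1 w5=1 w3=0
t2.Δ0 w2=1 clk=0 w1=1 w0=1 w5=1 w3=0
t2.Δ1 w2=1 clk=1 w1=1 w0=1 w5=1 w3=0
t2.Δ2 w2=1 clk=1 w1=1 w0=1 w5=0 w3=0
t2.Δ3 w2=1 clk=1 w1=1 w0=1 w5=0 w3=1
t3.Δ0 w2=1 clk=1 w1=1 w0=1 w5=0 w3=1
t3.Δ1 w2=1 clk=0 w1=1 w0=1 w5=0 w3=1
t4.Δ0 w2=1 clk=0 w1=1 w0=1 w5=0 w3=1
t4.Δ1 w2=1 clk=1 w1=1 w0=1 w5=0 w3=1
t4.Δ2 w2=1 clk=1 w1=1 w0=1 w5=1 w3=1
t4.Δ3 w2=1 clk=1 w1=1 w0=1 w5=1 w3=0
t5.Δ0 w2=1 clk=1 w1=1 w0=1 w5=1 w3=0
t5.Δ1 w2=1 clk=0 w1=1 w0=1 w5=1 w3=0
t6.Δ0 w2=1 clk=0 w1=1 w0=1 w5=1 w3=0
t6.Δ1 w2=1 clk=1 w1=1 w0=1 w5=1 w3=0
t6.Δ2 w2=1 clk=1 w1=1 w0=1 w5=0 w3=0
t6.Δ3 w2=1 clk=1 w1=1 w0=1 w5=0 w3=1
t7.Δ0 w2=1 clk=1 w1=1 w0=1 w5=0 w3=1
t7.Δ1 w2=1 clk=0 w1=1 w0=1 w5=0 w3=1
t8.Δ0 w2=1 clk=0 w1=1 w0=1 w5=0 w3=1
t8.Δ1 w2=1 clk=1 w1=1 w0=1 w5=0 w3=1
t8.Δ2 w2=1 clk=1 w1=1 w0=1 w5=1 w3=1
t8.Δ3 w2=1 clk=1 w1=1 w0=1 w5=1 w3=0
t9.Δ0 w2=1 clk=1 w1=1 w0=1 w5=1 w3=0
t9.Δ1 w2=1 clk=0 w1=1 w0=1 w5=1 w3=0
t10.Δ0 w2=1 clk=0 w1=1 w0=1 w5=1 w3=0
t10.Δ1 w2=1 clk=1 w1=1 w0=1 w5=1 w3=0
t10.Δ2 w2=1 clk=1 w1=1 w0=1 w5=0 w3=0
t10.Δ3 w2=1 clk=1 w1=1 w0=1 w5=0 w3=1
t11.Δ0 w2=1 clk=1 w1=1 w0=1 w5=0 w3=1
t11.Δ1 w2=1 clk=0 w1=1 w0=1 w5=0 w3=1
t12.Δ0 w2=1 clk=0 w1=1 w0=1 w5=0 w3=1
t12.Δ1 w2=1 clk=1 w1=1 w0=1 w5=0 w3=1
t12.Δ2 w2=1 clk=1 w1=1 w0=1 w5=1 w3=1
t12.Δ3 w2=1 clk=1 w1=1 w0=1 w5=1 w3=0
t13.Δ0 w2=1 clk=1 w1=1 w0=1 w5=1 w3=0
t13.Δ1 w2=1 clk=0 w1=1 w0=1 w5=1 w3=0
t14.Δ0 w2=1 clk=0 w1=1 w0=1 w5=1 w3=0
t14.Δ1 w2=1 clk=1 w1=1 w0=1 w5=1 w3=0
t14.Δ2 w2=1 clk=1 w1=1 w0=1 w5=0 w3=0
t14.Δ3 w2=1 clk=1 w1=1 w0=1 w5=0 w3=1
t15.Δ0 w2=1 clk=1 w1=1 w0=1 w5=0 w3=1
t15.Δ1 w2=1 clk=0 w1=1 w0=1 w5=0 w3=1
t16.Δ0 w2=1 clk=0 w1=1 w0=1 w5=0 w3=1
t16.Δ1 w2=1 clk=1 w1=1 w0=1 w5=0 w3=1
t16.Δ2 w2=1 clk=1 w1=1 w0=1 w5=1 w3=1
t16.Δ3 w2=1 clk=1 w1=1 w0=1 w5=1 w3=0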